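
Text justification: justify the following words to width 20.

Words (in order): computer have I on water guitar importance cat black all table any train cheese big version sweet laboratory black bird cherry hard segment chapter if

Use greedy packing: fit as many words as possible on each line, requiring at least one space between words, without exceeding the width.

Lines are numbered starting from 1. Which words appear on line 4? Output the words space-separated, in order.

Line 1: ['computer', 'have', 'I', 'on'] (min_width=18, slack=2)
Line 2: ['water', 'guitar'] (min_width=12, slack=8)
Line 3: ['importance', 'cat', 'black'] (min_width=20, slack=0)
Line 4: ['all', 'table', 'any', 'train'] (min_width=19, slack=1)
Line 5: ['cheese', 'big', 'version'] (min_width=18, slack=2)
Line 6: ['sweet', 'laboratory'] (min_width=16, slack=4)
Line 7: ['black', 'bird', 'cherry'] (min_width=17, slack=3)
Line 8: ['hard', 'segment', 'chapter'] (min_width=20, slack=0)
Line 9: ['if'] (min_width=2, slack=18)

Answer: all table any train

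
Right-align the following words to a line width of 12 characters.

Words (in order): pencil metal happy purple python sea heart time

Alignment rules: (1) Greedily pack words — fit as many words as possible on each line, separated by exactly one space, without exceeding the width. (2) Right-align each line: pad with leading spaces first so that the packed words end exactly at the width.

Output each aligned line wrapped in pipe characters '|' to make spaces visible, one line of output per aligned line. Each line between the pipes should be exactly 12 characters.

Answer: |pencil metal|
|happy purple|
|  python sea|
|  heart time|

Derivation:
Line 1: ['pencil', 'metal'] (min_width=12, slack=0)
Line 2: ['happy', 'purple'] (min_width=12, slack=0)
Line 3: ['python', 'sea'] (min_width=10, slack=2)
Line 4: ['heart', 'time'] (min_width=10, slack=2)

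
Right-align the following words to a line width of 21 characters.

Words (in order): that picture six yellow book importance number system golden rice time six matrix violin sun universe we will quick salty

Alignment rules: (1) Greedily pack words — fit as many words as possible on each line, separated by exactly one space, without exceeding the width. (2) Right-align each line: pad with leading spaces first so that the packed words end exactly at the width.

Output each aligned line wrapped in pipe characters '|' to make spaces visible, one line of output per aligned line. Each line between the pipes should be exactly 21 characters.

Answer: |     that picture six|
|          yellow book|
|    importance number|
|   system golden rice|
|      time six matrix|
|  violin sun universe|
|  we will quick salty|

Derivation:
Line 1: ['that', 'picture', 'six'] (min_width=16, slack=5)
Line 2: ['yellow', 'book'] (min_width=11, slack=10)
Line 3: ['importance', 'number'] (min_width=17, slack=4)
Line 4: ['system', 'golden', 'rice'] (min_width=18, slack=3)
Line 5: ['time', 'six', 'matrix'] (min_width=15, slack=6)
Line 6: ['violin', 'sun', 'universe'] (min_width=19, slack=2)
Line 7: ['we', 'will', 'quick', 'salty'] (min_width=19, slack=2)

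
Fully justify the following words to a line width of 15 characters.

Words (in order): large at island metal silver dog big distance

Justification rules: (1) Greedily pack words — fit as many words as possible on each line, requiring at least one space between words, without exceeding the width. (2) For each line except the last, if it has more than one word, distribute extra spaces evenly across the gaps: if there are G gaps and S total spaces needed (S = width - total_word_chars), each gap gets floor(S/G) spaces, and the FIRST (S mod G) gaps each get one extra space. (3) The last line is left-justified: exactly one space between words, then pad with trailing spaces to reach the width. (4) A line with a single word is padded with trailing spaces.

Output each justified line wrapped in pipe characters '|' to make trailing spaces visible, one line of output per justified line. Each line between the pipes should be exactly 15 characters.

Line 1: ['large', 'at', 'island'] (min_width=15, slack=0)
Line 2: ['metal', 'silver'] (min_width=12, slack=3)
Line 3: ['dog', 'big'] (min_width=7, slack=8)
Line 4: ['distance'] (min_width=8, slack=7)

Answer: |large at island|
|metal    silver|
|dog         big|
|distance       |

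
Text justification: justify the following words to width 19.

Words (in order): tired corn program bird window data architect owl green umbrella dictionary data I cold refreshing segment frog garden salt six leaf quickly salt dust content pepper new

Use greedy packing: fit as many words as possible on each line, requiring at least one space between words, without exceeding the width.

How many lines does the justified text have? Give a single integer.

Line 1: ['tired', 'corn', 'program'] (min_width=18, slack=1)
Line 2: ['bird', 'window', 'data'] (min_width=16, slack=3)
Line 3: ['architect', 'owl', 'green'] (min_width=19, slack=0)
Line 4: ['umbrella', 'dictionary'] (min_width=19, slack=0)
Line 5: ['data', 'I', 'cold'] (min_width=11, slack=8)
Line 6: ['refreshing', 'segment'] (min_width=18, slack=1)
Line 7: ['frog', 'garden', 'salt'] (min_width=16, slack=3)
Line 8: ['six', 'leaf', 'quickly'] (min_width=16, slack=3)
Line 9: ['salt', 'dust', 'content'] (min_width=17, slack=2)
Line 10: ['pepper', 'new'] (min_width=10, slack=9)
Total lines: 10

Answer: 10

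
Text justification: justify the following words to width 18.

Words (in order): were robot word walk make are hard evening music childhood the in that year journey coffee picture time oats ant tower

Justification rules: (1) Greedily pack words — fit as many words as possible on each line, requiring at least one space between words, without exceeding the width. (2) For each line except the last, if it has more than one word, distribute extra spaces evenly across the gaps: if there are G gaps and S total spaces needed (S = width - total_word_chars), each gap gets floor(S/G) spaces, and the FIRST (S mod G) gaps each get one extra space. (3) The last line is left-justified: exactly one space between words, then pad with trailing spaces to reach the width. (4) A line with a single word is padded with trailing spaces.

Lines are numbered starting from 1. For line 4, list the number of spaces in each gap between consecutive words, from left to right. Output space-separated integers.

Answer: 2 2

Derivation:
Line 1: ['were', 'robot', 'word'] (min_width=15, slack=3)
Line 2: ['walk', 'make', 'are', 'hard'] (min_width=18, slack=0)
Line 3: ['evening', 'music'] (min_width=13, slack=5)
Line 4: ['childhood', 'the', 'in'] (min_width=16, slack=2)
Line 5: ['that', 'year', 'journey'] (min_width=17, slack=1)
Line 6: ['coffee', 'picture'] (min_width=14, slack=4)
Line 7: ['time', 'oats', 'ant'] (min_width=13, slack=5)
Line 8: ['tower'] (min_width=5, slack=13)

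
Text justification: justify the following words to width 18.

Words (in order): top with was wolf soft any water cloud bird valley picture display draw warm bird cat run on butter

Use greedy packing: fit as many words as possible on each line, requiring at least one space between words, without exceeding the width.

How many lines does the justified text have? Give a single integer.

Line 1: ['top', 'with', 'was', 'wolf'] (min_width=17, slack=1)
Line 2: ['soft', 'any', 'water'] (min_width=14, slack=4)
Line 3: ['cloud', 'bird', 'valley'] (min_width=17, slack=1)
Line 4: ['picture', 'display'] (min_width=15, slack=3)
Line 5: ['draw', 'warm', 'bird', 'cat'] (min_width=18, slack=0)
Line 6: ['run', 'on', 'butter'] (min_width=13, slack=5)
Total lines: 6

Answer: 6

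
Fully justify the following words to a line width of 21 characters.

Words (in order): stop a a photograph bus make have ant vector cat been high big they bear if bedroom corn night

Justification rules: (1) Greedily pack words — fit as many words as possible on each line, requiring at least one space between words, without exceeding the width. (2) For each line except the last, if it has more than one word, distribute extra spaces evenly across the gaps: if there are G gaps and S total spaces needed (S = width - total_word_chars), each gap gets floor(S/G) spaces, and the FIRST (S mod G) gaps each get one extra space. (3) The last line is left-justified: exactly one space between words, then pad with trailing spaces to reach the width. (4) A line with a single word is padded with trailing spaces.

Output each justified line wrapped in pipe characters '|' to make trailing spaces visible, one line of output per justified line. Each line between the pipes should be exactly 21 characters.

Line 1: ['stop', 'a', 'a', 'photograph'] (min_width=19, slack=2)
Line 2: ['bus', 'make', 'have', 'ant'] (min_width=17, slack=4)
Line 3: ['vector', 'cat', 'been', 'high'] (min_width=20, slack=1)
Line 4: ['big', 'they', 'bear', 'if'] (min_width=16, slack=5)
Line 5: ['bedroom', 'corn', 'night'] (min_width=18, slack=3)

Answer: |stop  a  a photograph|
|bus   make  have  ant|
|vector  cat been high|
|big   they   bear  if|
|bedroom corn night   |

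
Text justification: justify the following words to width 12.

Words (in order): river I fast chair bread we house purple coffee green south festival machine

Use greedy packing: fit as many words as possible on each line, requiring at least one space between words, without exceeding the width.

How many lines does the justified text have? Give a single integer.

Line 1: ['river', 'I', 'fast'] (min_width=12, slack=0)
Line 2: ['chair', 'bread'] (min_width=11, slack=1)
Line 3: ['we', 'house'] (min_width=8, slack=4)
Line 4: ['purple'] (min_width=6, slack=6)
Line 5: ['coffee', 'green'] (min_width=12, slack=0)
Line 6: ['south'] (min_width=5, slack=7)
Line 7: ['festival'] (min_width=8, slack=4)
Line 8: ['machine'] (min_width=7, slack=5)
Total lines: 8

Answer: 8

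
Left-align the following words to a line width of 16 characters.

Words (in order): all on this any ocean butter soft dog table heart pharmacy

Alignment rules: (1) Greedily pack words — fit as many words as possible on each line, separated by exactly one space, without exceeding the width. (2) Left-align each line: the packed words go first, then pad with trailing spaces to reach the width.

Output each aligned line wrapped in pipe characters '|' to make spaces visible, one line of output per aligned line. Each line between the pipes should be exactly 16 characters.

Answer: |all on this any |
|ocean butter    |
|soft dog table  |
|heart pharmacy  |

Derivation:
Line 1: ['all', 'on', 'this', 'any'] (min_width=15, slack=1)
Line 2: ['ocean', 'butter'] (min_width=12, slack=4)
Line 3: ['soft', 'dog', 'table'] (min_width=14, slack=2)
Line 4: ['heart', 'pharmacy'] (min_width=14, slack=2)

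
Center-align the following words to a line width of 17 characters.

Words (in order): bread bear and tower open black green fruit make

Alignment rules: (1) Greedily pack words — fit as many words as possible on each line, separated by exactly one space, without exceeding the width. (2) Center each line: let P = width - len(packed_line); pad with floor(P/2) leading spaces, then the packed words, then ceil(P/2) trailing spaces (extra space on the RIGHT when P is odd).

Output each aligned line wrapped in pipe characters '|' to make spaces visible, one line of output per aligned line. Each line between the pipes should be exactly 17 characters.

Answer: | bread bear and  |
|tower open black |
|green fruit make |

Derivation:
Line 1: ['bread', 'bear', 'and'] (min_width=14, slack=3)
Line 2: ['tower', 'open', 'black'] (min_width=16, slack=1)
Line 3: ['green', 'fruit', 'make'] (min_width=16, slack=1)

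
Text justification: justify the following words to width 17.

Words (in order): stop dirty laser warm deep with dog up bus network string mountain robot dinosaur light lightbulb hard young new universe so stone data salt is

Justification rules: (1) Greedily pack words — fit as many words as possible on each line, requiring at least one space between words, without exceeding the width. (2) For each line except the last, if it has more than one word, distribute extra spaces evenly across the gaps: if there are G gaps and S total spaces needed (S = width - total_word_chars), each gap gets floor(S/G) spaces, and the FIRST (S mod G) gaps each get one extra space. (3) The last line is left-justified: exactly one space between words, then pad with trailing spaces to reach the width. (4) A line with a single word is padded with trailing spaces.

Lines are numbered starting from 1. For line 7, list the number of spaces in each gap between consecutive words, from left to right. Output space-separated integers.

Answer: 4

Derivation:
Line 1: ['stop', 'dirty', 'laser'] (min_width=16, slack=1)
Line 2: ['warm', 'deep', 'with'] (min_width=14, slack=3)
Line 3: ['dog', 'up', 'bus'] (min_width=10, slack=7)
Line 4: ['network', 'string'] (min_width=14, slack=3)
Line 5: ['mountain', 'robot'] (min_width=14, slack=3)
Line 6: ['dinosaur', 'light'] (min_width=14, slack=3)
Line 7: ['lightbulb', 'hard'] (min_width=14, slack=3)
Line 8: ['young', 'new'] (min_width=9, slack=8)
Line 9: ['universe', 'so', 'stone'] (min_width=17, slack=0)
Line 10: ['data', 'salt', 'is'] (min_width=12, slack=5)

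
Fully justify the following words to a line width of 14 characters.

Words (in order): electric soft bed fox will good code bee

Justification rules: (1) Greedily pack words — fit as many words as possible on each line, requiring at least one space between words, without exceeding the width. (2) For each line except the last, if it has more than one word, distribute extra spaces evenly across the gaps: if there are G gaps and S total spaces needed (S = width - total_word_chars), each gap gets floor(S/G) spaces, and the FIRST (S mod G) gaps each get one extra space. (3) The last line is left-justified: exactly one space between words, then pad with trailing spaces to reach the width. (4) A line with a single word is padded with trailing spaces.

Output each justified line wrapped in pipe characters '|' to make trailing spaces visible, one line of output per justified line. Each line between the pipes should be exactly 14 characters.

Answer: |electric  soft|
|bed  fox  will|
|good code bee |

Derivation:
Line 1: ['electric', 'soft'] (min_width=13, slack=1)
Line 2: ['bed', 'fox', 'will'] (min_width=12, slack=2)
Line 3: ['good', 'code', 'bee'] (min_width=13, slack=1)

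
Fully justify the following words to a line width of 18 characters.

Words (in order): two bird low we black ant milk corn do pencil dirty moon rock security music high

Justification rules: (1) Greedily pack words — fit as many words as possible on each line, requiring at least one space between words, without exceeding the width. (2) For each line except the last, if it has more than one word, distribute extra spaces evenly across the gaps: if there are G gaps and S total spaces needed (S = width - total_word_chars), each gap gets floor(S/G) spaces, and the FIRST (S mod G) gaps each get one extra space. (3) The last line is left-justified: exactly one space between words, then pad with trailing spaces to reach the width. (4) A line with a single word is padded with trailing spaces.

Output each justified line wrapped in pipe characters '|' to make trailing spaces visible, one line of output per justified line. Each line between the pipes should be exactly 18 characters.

Answer: |two  bird  low  we|
|black   ant   milk|
|corn   do   pencil|
|dirty   moon  rock|
|security     music|
|high              |

Derivation:
Line 1: ['two', 'bird', 'low', 'we'] (min_width=15, slack=3)
Line 2: ['black', 'ant', 'milk'] (min_width=14, slack=4)
Line 3: ['corn', 'do', 'pencil'] (min_width=14, slack=4)
Line 4: ['dirty', 'moon', 'rock'] (min_width=15, slack=3)
Line 5: ['security', 'music'] (min_width=14, slack=4)
Line 6: ['high'] (min_width=4, slack=14)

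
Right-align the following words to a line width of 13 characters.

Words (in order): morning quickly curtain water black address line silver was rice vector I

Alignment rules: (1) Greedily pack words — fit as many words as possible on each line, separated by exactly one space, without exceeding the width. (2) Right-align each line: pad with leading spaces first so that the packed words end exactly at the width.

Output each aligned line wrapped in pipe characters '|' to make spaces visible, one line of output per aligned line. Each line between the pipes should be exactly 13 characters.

Answer: |      morning|
|      quickly|
|curtain water|
|black address|
|  line silver|
|     was rice|
|     vector I|

Derivation:
Line 1: ['morning'] (min_width=7, slack=6)
Line 2: ['quickly'] (min_width=7, slack=6)
Line 3: ['curtain', 'water'] (min_width=13, slack=0)
Line 4: ['black', 'address'] (min_width=13, slack=0)
Line 5: ['line', 'silver'] (min_width=11, slack=2)
Line 6: ['was', 'rice'] (min_width=8, slack=5)
Line 7: ['vector', 'I'] (min_width=8, slack=5)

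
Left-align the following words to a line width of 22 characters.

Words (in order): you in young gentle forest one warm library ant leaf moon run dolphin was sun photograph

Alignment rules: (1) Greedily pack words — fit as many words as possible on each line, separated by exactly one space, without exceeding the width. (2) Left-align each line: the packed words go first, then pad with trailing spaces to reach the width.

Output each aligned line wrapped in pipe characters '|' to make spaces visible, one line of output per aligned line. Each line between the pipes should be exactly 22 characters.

Answer: |you in young gentle   |
|forest one warm       |
|library ant leaf moon |
|run dolphin was sun   |
|photograph            |

Derivation:
Line 1: ['you', 'in', 'young', 'gentle'] (min_width=19, slack=3)
Line 2: ['forest', 'one', 'warm'] (min_width=15, slack=7)
Line 3: ['library', 'ant', 'leaf', 'moon'] (min_width=21, slack=1)
Line 4: ['run', 'dolphin', 'was', 'sun'] (min_width=19, slack=3)
Line 5: ['photograph'] (min_width=10, slack=12)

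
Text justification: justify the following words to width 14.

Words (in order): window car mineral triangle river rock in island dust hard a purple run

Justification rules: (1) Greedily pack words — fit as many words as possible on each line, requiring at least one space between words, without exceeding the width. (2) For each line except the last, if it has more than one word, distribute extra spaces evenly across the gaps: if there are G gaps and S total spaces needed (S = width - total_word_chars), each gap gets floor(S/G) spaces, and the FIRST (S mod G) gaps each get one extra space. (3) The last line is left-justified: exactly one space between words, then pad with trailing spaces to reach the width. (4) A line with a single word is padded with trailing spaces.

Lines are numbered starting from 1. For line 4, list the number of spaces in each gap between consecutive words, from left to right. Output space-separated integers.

Answer: 1 1

Derivation:
Line 1: ['window', 'car'] (min_width=10, slack=4)
Line 2: ['mineral'] (min_width=7, slack=7)
Line 3: ['triangle', 'river'] (min_width=14, slack=0)
Line 4: ['rock', 'in', 'island'] (min_width=14, slack=0)
Line 5: ['dust', 'hard', 'a'] (min_width=11, slack=3)
Line 6: ['purple', 'run'] (min_width=10, slack=4)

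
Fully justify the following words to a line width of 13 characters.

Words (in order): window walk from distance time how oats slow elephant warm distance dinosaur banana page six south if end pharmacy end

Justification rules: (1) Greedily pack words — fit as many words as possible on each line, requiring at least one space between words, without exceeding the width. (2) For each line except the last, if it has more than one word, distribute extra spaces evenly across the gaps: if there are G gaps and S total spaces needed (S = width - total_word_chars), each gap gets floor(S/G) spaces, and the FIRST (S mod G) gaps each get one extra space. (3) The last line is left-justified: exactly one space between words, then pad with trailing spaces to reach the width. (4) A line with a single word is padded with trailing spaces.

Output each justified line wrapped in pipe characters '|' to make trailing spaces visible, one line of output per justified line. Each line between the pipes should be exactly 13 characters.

Answer: |window   walk|
|from distance|
|time how oats|
|slow elephant|
|warm distance|
|dinosaur     |
|banana   page|
|six  south if|
|end  pharmacy|
|end          |

Derivation:
Line 1: ['window', 'walk'] (min_width=11, slack=2)
Line 2: ['from', 'distance'] (min_width=13, slack=0)
Line 3: ['time', 'how', 'oats'] (min_width=13, slack=0)
Line 4: ['slow', 'elephant'] (min_width=13, slack=0)
Line 5: ['warm', 'distance'] (min_width=13, slack=0)
Line 6: ['dinosaur'] (min_width=8, slack=5)
Line 7: ['banana', 'page'] (min_width=11, slack=2)
Line 8: ['six', 'south', 'if'] (min_width=12, slack=1)
Line 9: ['end', 'pharmacy'] (min_width=12, slack=1)
Line 10: ['end'] (min_width=3, slack=10)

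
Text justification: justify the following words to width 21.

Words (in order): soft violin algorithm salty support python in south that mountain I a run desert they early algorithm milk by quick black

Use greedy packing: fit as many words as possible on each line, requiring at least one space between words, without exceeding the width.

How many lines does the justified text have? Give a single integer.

Answer: 7

Derivation:
Line 1: ['soft', 'violin', 'algorithm'] (min_width=21, slack=0)
Line 2: ['salty', 'support', 'python'] (min_width=20, slack=1)
Line 3: ['in', 'south', 'that'] (min_width=13, slack=8)
Line 4: ['mountain', 'I', 'a', 'run'] (min_width=16, slack=5)
Line 5: ['desert', 'they', 'early'] (min_width=17, slack=4)
Line 6: ['algorithm', 'milk', 'by'] (min_width=17, slack=4)
Line 7: ['quick', 'black'] (min_width=11, slack=10)
Total lines: 7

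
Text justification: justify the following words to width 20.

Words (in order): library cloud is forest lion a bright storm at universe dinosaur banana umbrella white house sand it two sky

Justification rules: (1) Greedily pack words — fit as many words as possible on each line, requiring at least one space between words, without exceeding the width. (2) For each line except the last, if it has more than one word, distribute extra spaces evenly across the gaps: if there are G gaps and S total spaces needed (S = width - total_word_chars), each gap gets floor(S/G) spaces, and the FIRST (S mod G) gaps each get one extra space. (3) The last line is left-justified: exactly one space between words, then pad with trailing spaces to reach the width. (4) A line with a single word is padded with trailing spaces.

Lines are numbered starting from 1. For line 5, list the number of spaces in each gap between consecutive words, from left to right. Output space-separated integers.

Answer: 1 1

Derivation:
Line 1: ['library', 'cloud', 'is'] (min_width=16, slack=4)
Line 2: ['forest', 'lion', 'a', 'bright'] (min_width=20, slack=0)
Line 3: ['storm', 'at', 'universe'] (min_width=17, slack=3)
Line 4: ['dinosaur', 'banana'] (min_width=15, slack=5)
Line 5: ['umbrella', 'white', 'house'] (min_width=20, slack=0)
Line 6: ['sand', 'it', 'two', 'sky'] (min_width=15, slack=5)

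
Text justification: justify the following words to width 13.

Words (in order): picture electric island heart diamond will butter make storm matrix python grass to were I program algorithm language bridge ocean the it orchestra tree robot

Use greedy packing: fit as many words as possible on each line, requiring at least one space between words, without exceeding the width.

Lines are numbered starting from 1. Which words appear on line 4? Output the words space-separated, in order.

Answer: diamond will

Derivation:
Line 1: ['picture'] (min_width=7, slack=6)
Line 2: ['electric'] (min_width=8, slack=5)
Line 3: ['island', 'heart'] (min_width=12, slack=1)
Line 4: ['diamond', 'will'] (min_width=12, slack=1)
Line 5: ['butter', 'make'] (min_width=11, slack=2)
Line 6: ['storm', 'matrix'] (min_width=12, slack=1)
Line 7: ['python', 'grass'] (min_width=12, slack=1)
Line 8: ['to', 'were', 'I'] (min_width=9, slack=4)
Line 9: ['program'] (min_width=7, slack=6)
Line 10: ['algorithm'] (min_width=9, slack=4)
Line 11: ['language'] (min_width=8, slack=5)
Line 12: ['bridge', 'ocean'] (min_width=12, slack=1)
Line 13: ['the', 'it'] (min_width=6, slack=7)
Line 14: ['orchestra'] (min_width=9, slack=4)
Line 15: ['tree', 'robot'] (min_width=10, slack=3)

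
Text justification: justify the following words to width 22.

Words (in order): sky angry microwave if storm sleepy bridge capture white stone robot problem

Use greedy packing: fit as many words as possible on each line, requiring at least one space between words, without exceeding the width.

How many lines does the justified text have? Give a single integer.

Answer: 4

Derivation:
Line 1: ['sky', 'angry', 'microwave', 'if'] (min_width=22, slack=0)
Line 2: ['storm', 'sleepy', 'bridge'] (min_width=19, slack=3)
Line 3: ['capture', 'white', 'stone'] (min_width=19, slack=3)
Line 4: ['robot', 'problem'] (min_width=13, slack=9)
Total lines: 4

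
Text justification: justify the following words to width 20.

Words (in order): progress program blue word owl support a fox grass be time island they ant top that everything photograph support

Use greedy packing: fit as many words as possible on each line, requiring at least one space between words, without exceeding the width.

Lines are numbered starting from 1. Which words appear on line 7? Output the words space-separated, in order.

Answer: photograph support

Derivation:
Line 1: ['progress', 'program'] (min_width=16, slack=4)
Line 2: ['blue', 'word', 'owl'] (min_width=13, slack=7)
Line 3: ['support', 'a', 'fox', 'grass'] (min_width=19, slack=1)
Line 4: ['be', 'time', 'island', 'they'] (min_width=19, slack=1)
Line 5: ['ant', 'top', 'that'] (min_width=12, slack=8)
Line 6: ['everything'] (min_width=10, slack=10)
Line 7: ['photograph', 'support'] (min_width=18, slack=2)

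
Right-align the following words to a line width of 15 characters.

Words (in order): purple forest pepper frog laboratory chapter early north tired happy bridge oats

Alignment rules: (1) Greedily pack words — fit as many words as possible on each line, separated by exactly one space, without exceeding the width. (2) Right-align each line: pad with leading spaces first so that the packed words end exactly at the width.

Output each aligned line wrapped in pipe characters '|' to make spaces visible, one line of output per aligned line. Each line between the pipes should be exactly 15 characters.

Answer: |  purple forest|
|    pepper frog|
|     laboratory|
|  chapter early|
|    north tired|
|   happy bridge|
|           oats|

Derivation:
Line 1: ['purple', 'forest'] (min_width=13, slack=2)
Line 2: ['pepper', 'frog'] (min_width=11, slack=4)
Line 3: ['laboratory'] (min_width=10, slack=5)
Line 4: ['chapter', 'early'] (min_width=13, slack=2)
Line 5: ['north', 'tired'] (min_width=11, slack=4)
Line 6: ['happy', 'bridge'] (min_width=12, slack=3)
Line 7: ['oats'] (min_width=4, slack=11)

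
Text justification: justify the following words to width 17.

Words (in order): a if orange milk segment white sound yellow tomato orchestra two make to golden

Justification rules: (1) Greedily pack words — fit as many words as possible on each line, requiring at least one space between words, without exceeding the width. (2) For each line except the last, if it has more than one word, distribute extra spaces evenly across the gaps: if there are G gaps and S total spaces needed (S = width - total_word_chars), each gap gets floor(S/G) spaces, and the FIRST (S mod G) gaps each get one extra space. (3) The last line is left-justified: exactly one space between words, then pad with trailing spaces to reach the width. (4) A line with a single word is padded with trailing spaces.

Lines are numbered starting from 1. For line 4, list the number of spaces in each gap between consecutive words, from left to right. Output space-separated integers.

Answer: 2

Derivation:
Line 1: ['a', 'if', 'orange', 'milk'] (min_width=16, slack=1)
Line 2: ['segment', 'white'] (min_width=13, slack=4)
Line 3: ['sound', 'yellow'] (min_width=12, slack=5)
Line 4: ['tomato', 'orchestra'] (min_width=16, slack=1)
Line 5: ['two', 'make', 'to'] (min_width=11, slack=6)
Line 6: ['golden'] (min_width=6, slack=11)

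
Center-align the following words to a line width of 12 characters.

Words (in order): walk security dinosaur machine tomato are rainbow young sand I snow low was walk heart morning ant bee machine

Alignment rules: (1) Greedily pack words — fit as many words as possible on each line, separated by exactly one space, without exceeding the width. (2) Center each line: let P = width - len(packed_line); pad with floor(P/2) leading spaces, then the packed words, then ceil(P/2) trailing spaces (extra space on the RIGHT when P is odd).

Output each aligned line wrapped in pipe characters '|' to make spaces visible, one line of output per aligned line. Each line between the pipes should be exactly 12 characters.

Answer: |    walk    |
|  security  |
|  dinosaur  |
|  machine   |
| tomato are |
|  rainbow   |
|young sand I|
|snow low was|
| walk heart |
|morning ant |
|bee machine |

Derivation:
Line 1: ['walk'] (min_width=4, slack=8)
Line 2: ['security'] (min_width=8, slack=4)
Line 3: ['dinosaur'] (min_width=8, slack=4)
Line 4: ['machine'] (min_width=7, slack=5)
Line 5: ['tomato', 'are'] (min_width=10, slack=2)
Line 6: ['rainbow'] (min_width=7, slack=5)
Line 7: ['young', 'sand', 'I'] (min_width=12, slack=0)
Line 8: ['snow', 'low', 'was'] (min_width=12, slack=0)
Line 9: ['walk', 'heart'] (min_width=10, slack=2)
Line 10: ['morning', 'ant'] (min_width=11, slack=1)
Line 11: ['bee', 'machine'] (min_width=11, slack=1)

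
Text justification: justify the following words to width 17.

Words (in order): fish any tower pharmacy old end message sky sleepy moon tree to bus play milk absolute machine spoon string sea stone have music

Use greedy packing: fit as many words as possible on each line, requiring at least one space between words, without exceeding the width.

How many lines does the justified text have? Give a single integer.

Line 1: ['fish', 'any', 'tower'] (min_width=14, slack=3)
Line 2: ['pharmacy', 'old', 'end'] (min_width=16, slack=1)
Line 3: ['message', 'sky'] (min_width=11, slack=6)
Line 4: ['sleepy', 'moon', 'tree'] (min_width=16, slack=1)
Line 5: ['to', 'bus', 'play', 'milk'] (min_width=16, slack=1)
Line 6: ['absolute', 'machine'] (min_width=16, slack=1)
Line 7: ['spoon', 'string', 'sea'] (min_width=16, slack=1)
Line 8: ['stone', 'have', 'music'] (min_width=16, slack=1)
Total lines: 8

Answer: 8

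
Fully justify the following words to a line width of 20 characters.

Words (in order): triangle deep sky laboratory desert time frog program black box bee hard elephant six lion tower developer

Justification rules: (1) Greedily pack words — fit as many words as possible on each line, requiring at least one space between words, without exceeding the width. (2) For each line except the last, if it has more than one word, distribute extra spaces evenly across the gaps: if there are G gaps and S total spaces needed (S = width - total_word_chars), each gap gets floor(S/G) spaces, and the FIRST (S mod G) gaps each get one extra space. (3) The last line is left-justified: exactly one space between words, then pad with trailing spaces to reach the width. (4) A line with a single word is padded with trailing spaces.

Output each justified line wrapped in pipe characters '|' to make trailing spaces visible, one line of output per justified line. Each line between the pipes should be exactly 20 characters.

Line 1: ['triangle', 'deep', 'sky'] (min_width=17, slack=3)
Line 2: ['laboratory', 'desert'] (min_width=17, slack=3)
Line 3: ['time', 'frog', 'program'] (min_width=17, slack=3)
Line 4: ['black', 'box', 'bee', 'hard'] (min_width=18, slack=2)
Line 5: ['elephant', 'six', 'lion'] (min_width=17, slack=3)
Line 6: ['tower', 'developer'] (min_width=15, slack=5)

Answer: |triangle   deep  sky|
|laboratory    desert|
|time   frog  program|
|black  box  bee hard|
|elephant   six  lion|
|tower developer     |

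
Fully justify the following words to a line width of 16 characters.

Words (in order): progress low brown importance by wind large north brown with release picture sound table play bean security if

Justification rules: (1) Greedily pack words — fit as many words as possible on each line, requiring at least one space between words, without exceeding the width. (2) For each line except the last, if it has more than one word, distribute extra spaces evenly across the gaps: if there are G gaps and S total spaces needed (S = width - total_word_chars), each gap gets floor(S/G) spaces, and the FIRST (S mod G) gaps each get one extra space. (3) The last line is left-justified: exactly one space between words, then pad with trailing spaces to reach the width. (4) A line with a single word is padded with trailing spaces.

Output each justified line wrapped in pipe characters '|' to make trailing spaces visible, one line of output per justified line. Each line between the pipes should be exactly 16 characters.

Answer: |progress     low|
|brown importance|
|by   wind  large|
|north brown with|
|release  picture|
|sound table play|
|bean security if|

Derivation:
Line 1: ['progress', 'low'] (min_width=12, slack=4)
Line 2: ['brown', 'importance'] (min_width=16, slack=0)
Line 3: ['by', 'wind', 'large'] (min_width=13, slack=3)
Line 4: ['north', 'brown', 'with'] (min_width=16, slack=0)
Line 5: ['release', 'picture'] (min_width=15, slack=1)
Line 6: ['sound', 'table', 'play'] (min_width=16, slack=0)
Line 7: ['bean', 'security', 'if'] (min_width=16, slack=0)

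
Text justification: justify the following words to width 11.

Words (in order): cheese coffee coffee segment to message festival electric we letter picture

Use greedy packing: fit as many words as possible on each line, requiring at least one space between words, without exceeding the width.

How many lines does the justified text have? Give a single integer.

Line 1: ['cheese'] (min_width=6, slack=5)
Line 2: ['coffee'] (min_width=6, slack=5)
Line 3: ['coffee'] (min_width=6, slack=5)
Line 4: ['segment', 'to'] (min_width=10, slack=1)
Line 5: ['message'] (min_width=7, slack=4)
Line 6: ['festival'] (min_width=8, slack=3)
Line 7: ['electric', 'we'] (min_width=11, slack=0)
Line 8: ['letter'] (min_width=6, slack=5)
Line 9: ['picture'] (min_width=7, slack=4)
Total lines: 9

Answer: 9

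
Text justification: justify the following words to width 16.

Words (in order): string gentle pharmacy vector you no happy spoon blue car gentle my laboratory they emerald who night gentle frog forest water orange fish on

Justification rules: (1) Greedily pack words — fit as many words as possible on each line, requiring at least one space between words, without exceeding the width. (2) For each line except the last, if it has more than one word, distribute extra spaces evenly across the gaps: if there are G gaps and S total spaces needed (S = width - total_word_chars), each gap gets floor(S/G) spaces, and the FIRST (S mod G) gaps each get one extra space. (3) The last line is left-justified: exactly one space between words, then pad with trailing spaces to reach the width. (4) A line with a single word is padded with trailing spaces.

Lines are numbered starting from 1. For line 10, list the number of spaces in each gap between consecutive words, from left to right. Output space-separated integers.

Line 1: ['string', 'gentle'] (min_width=13, slack=3)
Line 2: ['pharmacy', 'vector'] (min_width=15, slack=1)
Line 3: ['you', 'no', 'happy'] (min_width=12, slack=4)
Line 4: ['spoon', 'blue', 'car'] (min_width=14, slack=2)
Line 5: ['gentle', 'my'] (min_width=9, slack=7)
Line 6: ['laboratory', 'they'] (min_width=15, slack=1)
Line 7: ['emerald', 'who'] (min_width=11, slack=5)
Line 8: ['night', 'gentle'] (min_width=12, slack=4)
Line 9: ['frog', 'forest'] (min_width=11, slack=5)
Line 10: ['water', 'orange'] (min_width=12, slack=4)
Line 11: ['fish', 'on'] (min_width=7, slack=9)

Answer: 5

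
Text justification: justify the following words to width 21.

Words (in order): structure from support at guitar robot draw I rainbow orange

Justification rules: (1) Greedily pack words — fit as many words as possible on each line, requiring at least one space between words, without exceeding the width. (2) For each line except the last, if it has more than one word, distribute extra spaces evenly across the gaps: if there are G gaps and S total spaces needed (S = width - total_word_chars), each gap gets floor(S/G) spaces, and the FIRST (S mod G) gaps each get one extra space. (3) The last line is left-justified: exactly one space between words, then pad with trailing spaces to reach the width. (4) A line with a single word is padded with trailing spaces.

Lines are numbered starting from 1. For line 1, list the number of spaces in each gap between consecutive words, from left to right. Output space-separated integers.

Line 1: ['structure', 'from'] (min_width=14, slack=7)
Line 2: ['support', 'at', 'guitar'] (min_width=17, slack=4)
Line 3: ['robot', 'draw', 'I', 'rainbow'] (min_width=20, slack=1)
Line 4: ['orange'] (min_width=6, slack=15)

Answer: 8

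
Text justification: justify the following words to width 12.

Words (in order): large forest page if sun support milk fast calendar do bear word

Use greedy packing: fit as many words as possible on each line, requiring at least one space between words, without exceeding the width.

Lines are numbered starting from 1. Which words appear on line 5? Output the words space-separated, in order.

Line 1: ['large', 'forest'] (min_width=12, slack=0)
Line 2: ['page', 'if', 'sun'] (min_width=11, slack=1)
Line 3: ['support', 'milk'] (min_width=12, slack=0)
Line 4: ['fast'] (min_width=4, slack=8)
Line 5: ['calendar', 'do'] (min_width=11, slack=1)
Line 6: ['bear', 'word'] (min_width=9, slack=3)

Answer: calendar do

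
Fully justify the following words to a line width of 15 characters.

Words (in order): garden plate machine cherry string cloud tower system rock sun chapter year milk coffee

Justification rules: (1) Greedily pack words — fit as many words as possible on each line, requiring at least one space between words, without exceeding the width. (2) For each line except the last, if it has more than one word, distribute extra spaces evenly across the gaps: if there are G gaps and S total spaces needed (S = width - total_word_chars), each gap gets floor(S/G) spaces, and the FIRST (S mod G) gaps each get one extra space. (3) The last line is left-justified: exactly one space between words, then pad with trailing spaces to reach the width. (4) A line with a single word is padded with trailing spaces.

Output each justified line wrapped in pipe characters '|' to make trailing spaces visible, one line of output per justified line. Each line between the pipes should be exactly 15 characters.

Answer: |garden    plate|
|machine  cherry|
|string    cloud|
|tower    system|
|rock        sun|
|chapter    year|
|milk coffee    |

Derivation:
Line 1: ['garden', 'plate'] (min_width=12, slack=3)
Line 2: ['machine', 'cherry'] (min_width=14, slack=1)
Line 3: ['string', 'cloud'] (min_width=12, slack=3)
Line 4: ['tower', 'system'] (min_width=12, slack=3)
Line 5: ['rock', 'sun'] (min_width=8, slack=7)
Line 6: ['chapter', 'year'] (min_width=12, slack=3)
Line 7: ['milk', 'coffee'] (min_width=11, slack=4)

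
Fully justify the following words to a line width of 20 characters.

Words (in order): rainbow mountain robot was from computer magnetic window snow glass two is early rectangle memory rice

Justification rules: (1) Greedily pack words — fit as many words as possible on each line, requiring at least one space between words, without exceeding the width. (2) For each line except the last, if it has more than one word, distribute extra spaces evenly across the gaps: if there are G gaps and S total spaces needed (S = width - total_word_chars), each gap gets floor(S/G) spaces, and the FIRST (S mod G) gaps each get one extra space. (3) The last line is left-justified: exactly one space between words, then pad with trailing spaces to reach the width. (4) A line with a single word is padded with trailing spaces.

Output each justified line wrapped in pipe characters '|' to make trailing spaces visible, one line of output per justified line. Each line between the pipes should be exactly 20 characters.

Line 1: ['rainbow', 'mountain'] (min_width=16, slack=4)
Line 2: ['robot', 'was', 'from'] (min_width=14, slack=6)
Line 3: ['computer', 'magnetic'] (min_width=17, slack=3)
Line 4: ['window', 'snow', 'glass'] (min_width=17, slack=3)
Line 5: ['two', 'is', 'early'] (min_width=12, slack=8)
Line 6: ['rectangle', 'memory'] (min_width=16, slack=4)
Line 7: ['rice'] (min_width=4, slack=16)

Answer: |rainbow     mountain|
|robot    was    from|
|computer    magnetic|
|window   snow  glass|
|two     is     early|
|rectangle     memory|
|rice                |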